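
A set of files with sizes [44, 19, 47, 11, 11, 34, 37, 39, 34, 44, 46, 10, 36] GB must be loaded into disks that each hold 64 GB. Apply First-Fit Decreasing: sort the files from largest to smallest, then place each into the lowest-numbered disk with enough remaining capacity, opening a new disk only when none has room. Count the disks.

9 disks

Sorted descending: 47, 46, 44, 44, 39, 37, 36, 34, 34, 19, 11, 11, 10.
Put 47 GB in disk 1; 17 GB remain.
Put 46 GB in disk 2; 18 GB remain.
Put 44 GB in disk 3; 20 GB remain.
Put 44 GB in disk 4; 20 GB remain.
Put 39 GB in disk 5; 25 GB remain.
Put 37 GB in disk 6; 27 GB remain.
Put 36 GB in disk 7; 28 GB remain.
Put 34 GB in disk 8; 30 GB remain.
Put 34 GB in disk 9; 30 GB remain.
Put 19 GB in disk 3; 1 GB remain.
Put 11 GB in disk 1; 6 GB remain.
Put 11 GB in disk 2; 7 GB remain.
Put 10 GB in disk 4; 10 GB remain.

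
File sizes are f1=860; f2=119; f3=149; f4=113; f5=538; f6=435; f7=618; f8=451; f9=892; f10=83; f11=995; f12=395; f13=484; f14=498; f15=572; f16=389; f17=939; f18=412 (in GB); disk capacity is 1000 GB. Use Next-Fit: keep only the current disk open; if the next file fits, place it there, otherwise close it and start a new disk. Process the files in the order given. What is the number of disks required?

f1 (860 GB) → disk 1 (remaining 140 GB)
f2 (119 GB) → disk 1 (remaining 21 GB)
f3 (149 GB) → disk 2 (remaining 851 GB)
f4 (113 GB) → disk 2 (remaining 738 GB)
f5 (538 GB) → disk 2 (remaining 200 GB)
f6 (435 GB) → disk 3 (remaining 565 GB)
f7 (618 GB) → disk 4 (remaining 382 GB)
f8 (451 GB) → disk 5 (remaining 549 GB)
f9 (892 GB) → disk 6 (remaining 108 GB)
f10 (83 GB) → disk 6 (remaining 25 GB)
f11 (995 GB) → disk 7 (remaining 5 GB)
f12 (395 GB) → disk 8 (remaining 605 GB)
f13 (484 GB) → disk 8 (remaining 121 GB)
f14 (498 GB) → disk 9 (remaining 502 GB)
f15 (572 GB) → disk 10 (remaining 428 GB)
f16 (389 GB) → disk 10 (remaining 39 GB)
f17 (939 GB) → disk 11 (remaining 61 GB)
f18 (412 GB) → disk 12 (remaining 588 GB)

12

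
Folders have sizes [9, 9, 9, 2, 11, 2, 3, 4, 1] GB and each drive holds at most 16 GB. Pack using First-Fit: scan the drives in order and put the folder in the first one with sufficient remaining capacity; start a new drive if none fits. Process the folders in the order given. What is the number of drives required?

4

drive 1: place 9 GB, 7 GB left
drive 2: place 9 GB, 7 GB left
drive 3: place 9 GB, 7 GB left
drive 1: place 2 GB, 5 GB left
drive 4: place 11 GB, 5 GB left
drive 1: place 2 GB, 3 GB left
drive 1: place 3 GB, 0 GB left
drive 2: place 4 GB, 3 GB left
drive 2: place 1 GB, 2 GB left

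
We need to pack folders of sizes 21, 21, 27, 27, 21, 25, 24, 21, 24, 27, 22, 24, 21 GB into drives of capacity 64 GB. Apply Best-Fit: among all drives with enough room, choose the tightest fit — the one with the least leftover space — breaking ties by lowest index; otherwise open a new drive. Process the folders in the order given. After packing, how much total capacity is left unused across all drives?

79

21 GB → drive 1 (remaining 43 GB)
21 GB → drive 1 (remaining 22 GB)
27 GB → drive 2 (remaining 37 GB)
27 GB → drive 2 (remaining 10 GB)
21 GB → drive 1 (remaining 1 GB)
25 GB → drive 3 (remaining 39 GB)
24 GB → drive 3 (remaining 15 GB)
21 GB → drive 4 (remaining 43 GB)
24 GB → drive 4 (remaining 19 GB)
27 GB → drive 5 (remaining 37 GB)
22 GB → drive 5 (remaining 15 GB)
24 GB → drive 6 (remaining 40 GB)
21 GB → drive 6 (remaining 19 GB)
6 drives × 64 GB = 384 GB; used 305 GB; unused 79 GB.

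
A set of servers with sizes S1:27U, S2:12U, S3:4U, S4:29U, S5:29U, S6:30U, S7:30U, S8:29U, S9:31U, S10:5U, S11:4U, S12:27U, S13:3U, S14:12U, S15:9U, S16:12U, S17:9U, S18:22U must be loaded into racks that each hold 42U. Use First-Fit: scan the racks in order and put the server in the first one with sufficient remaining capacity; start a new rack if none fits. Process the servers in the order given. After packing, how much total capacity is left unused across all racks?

S1 (27U) → rack 1 (remaining 15U)
S2 (12U) → rack 1 (remaining 3U)
S3 (4U) → rack 2 (remaining 38U)
S4 (29U) → rack 2 (remaining 9U)
S5 (29U) → rack 3 (remaining 13U)
S6 (30U) → rack 4 (remaining 12U)
S7 (30U) → rack 5 (remaining 12U)
S8 (29U) → rack 6 (remaining 13U)
S9 (31U) → rack 7 (remaining 11U)
S10 (5U) → rack 2 (remaining 4U)
S11 (4U) → rack 2 (remaining 0U)
S12 (27U) → rack 8 (remaining 15U)
S13 (3U) → rack 1 (remaining 0U)
S14 (12U) → rack 3 (remaining 1U)
S15 (9U) → rack 4 (remaining 3U)
S16 (12U) → rack 5 (remaining 0U)
S17 (9U) → rack 6 (remaining 4U)
S18 (22U) → rack 9 (remaining 20U)
9 racks × 42U = 378U; used 324U; unused 54U.

54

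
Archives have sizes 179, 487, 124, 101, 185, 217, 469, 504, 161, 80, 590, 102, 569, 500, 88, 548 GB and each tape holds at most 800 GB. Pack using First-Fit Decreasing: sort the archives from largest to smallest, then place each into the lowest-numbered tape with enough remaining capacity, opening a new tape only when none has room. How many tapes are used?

7

Sorted descending: 590, 569, 548, 504, 500, 487, 469, 217, 185, 179, 161, 124, 102, 101, 88, 80.
590 GB → tape 1 (remaining 210 GB)
569 GB → tape 2 (remaining 231 GB)
548 GB → tape 3 (remaining 252 GB)
504 GB → tape 4 (remaining 296 GB)
500 GB → tape 5 (remaining 300 GB)
487 GB → tape 6 (remaining 313 GB)
469 GB → tape 7 (remaining 331 GB)
217 GB → tape 2 (remaining 14 GB)
185 GB → tape 1 (remaining 25 GB)
179 GB → tape 3 (remaining 73 GB)
161 GB → tape 4 (remaining 135 GB)
124 GB → tape 4 (remaining 11 GB)
102 GB → tape 5 (remaining 198 GB)
101 GB → tape 5 (remaining 97 GB)
88 GB → tape 5 (remaining 9 GB)
80 GB → tape 6 (remaining 233 GB)
Final tapes: [590,185] [569,217] [548,179] [504,161,124] [500,102,101,88] [487,80] [469].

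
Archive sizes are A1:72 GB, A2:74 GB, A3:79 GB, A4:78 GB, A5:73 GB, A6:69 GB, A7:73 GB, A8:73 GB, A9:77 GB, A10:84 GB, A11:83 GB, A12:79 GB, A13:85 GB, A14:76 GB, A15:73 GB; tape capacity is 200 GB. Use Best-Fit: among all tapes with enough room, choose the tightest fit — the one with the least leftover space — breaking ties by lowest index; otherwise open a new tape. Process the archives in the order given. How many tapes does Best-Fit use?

Put A1 (72 GB) in tape 1; 128 GB remain.
Put A2 (74 GB) in tape 1; 54 GB remain.
Put A3 (79 GB) in tape 2; 121 GB remain.
Put A4 (78 GB) in tape 2; 43 GB remain.
Put A5 (73 GB) in tape 3; 127 GB remain.
Put A6 (69 GB) in tape 3; 58 GB remain.
Put A7 (73 GB) in tape 4; 127 GB remain.
Put A8 (73 GB) in tape 4; 54 GB remain.
Put A9 (77 GB) in tape 5; 123 GB remain.
Put A10 (84 GB) in tape 5; 39 GB remain.
Put A11 (83 GB) in tape 6; 117 GB remain.
Put A12 (79 GB) in tape 6; 38 GB remain.
Put A13 (85 GB) in tape 7; 115 GB remain.
Put A14 (76 GB) in tape 7; 39 GB remain.
Put A15 (73 GB) in tape 8; 127 GB remain.
Final tapes: [72,74] [79,78] [73,69] [73,73] [77,84] [83,79] [85,76] [73].

8 tapes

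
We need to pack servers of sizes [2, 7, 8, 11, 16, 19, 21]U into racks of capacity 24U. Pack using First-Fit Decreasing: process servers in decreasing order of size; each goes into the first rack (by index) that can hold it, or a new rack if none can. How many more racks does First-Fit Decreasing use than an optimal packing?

0

First-Fit Decreasing: [21,2] [19] [16,8] [11,7] → 4 racks.
Total size 84U; any packing needs at least ⌈84/24⌉ = 4 racks.
So 4 is already optimal.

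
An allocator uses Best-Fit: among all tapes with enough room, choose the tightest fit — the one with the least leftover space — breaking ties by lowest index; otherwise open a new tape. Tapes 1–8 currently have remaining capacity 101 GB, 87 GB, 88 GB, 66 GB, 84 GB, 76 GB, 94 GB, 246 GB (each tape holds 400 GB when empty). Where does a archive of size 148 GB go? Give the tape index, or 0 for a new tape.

8

Tapes with room: tape 8 (246 GB).
Tightest fit is tape 8 with 246 GB free.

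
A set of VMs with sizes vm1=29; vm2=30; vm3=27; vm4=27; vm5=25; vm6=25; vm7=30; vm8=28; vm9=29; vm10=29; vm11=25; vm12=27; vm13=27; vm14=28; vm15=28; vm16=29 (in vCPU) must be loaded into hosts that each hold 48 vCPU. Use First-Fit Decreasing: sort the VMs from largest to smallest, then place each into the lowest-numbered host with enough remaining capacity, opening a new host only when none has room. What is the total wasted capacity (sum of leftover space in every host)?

Sorted descending: 30, 30, 29, 29, 29, 29, 28, 28, 28, 27, 27, 27, 27, 25, 25, 25.
30 vCPU → host 1 (remaining 18 vCPU)
30 vCPU → host 2 (remaining 18 vCPU)
29 vCPU → host 3 (remaining 19 vCPU)
29 vCPU → host 4 (remaining 19 vCPU)
29 vCPU → host 5 (remaining 19 vCPU)
29 vCPU → host 6 (remaining 19 vCPU)
28 vCPU → host 7 (remaining 20 vCPU)
28 vCPU → host 8 (remaining 20 vCPU)
28 vCPU → host 9 (remaining 20 vCPU)
27 vCPU → host 10 (remaining 21 vCPU)
27 vCPU → host 11 (remaining 21 vCPU)
27 vCPU → host 12 (remaining 21 vCPU)
27 vCPU → host 13 (remaining 21 vCPU)
25 vCPU → host 14 (remaining 23 vCPU)
25 vCPU → host 15 (remaining 23 vCPU)
25 vCPU → host 16 (remaining 23 vCPU)
16 hosts × 48 vCPU = 768 vCPU; used 443 vCPU; unused 325 vCPU.

325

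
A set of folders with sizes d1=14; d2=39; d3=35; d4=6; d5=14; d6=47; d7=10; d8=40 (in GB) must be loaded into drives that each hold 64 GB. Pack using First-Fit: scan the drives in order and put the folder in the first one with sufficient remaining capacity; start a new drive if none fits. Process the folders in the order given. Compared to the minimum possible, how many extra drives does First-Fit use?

0

First-Fit: [14,39,6] [35,14,10] [47] [40] → 4 drives.
Total size 205 GB; any packing needs at least ⌈205/64⌉ = 4 drives.
So 4 is already optimal.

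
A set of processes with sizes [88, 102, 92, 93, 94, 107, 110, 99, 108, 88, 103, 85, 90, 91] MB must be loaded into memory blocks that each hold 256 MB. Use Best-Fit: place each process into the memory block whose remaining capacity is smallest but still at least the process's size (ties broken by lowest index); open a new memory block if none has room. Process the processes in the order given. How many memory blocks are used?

7

memory block 1: place 88 MB, 168 MB left
memory block 1: place 102 MB, 66 MB left
memory block 2: place 92 MB, 164 MB left
memory block 2: place 93 MB, 71 MB left
memory block 3: place 94 MB, 162 MB left
memory block 3: place 107 MB, 55 MB left
memory block 4: place 110 MB, 146 MB left
memory block 4: place 99 MB, 47 MB left
memory block 5: place 108 MB, 148 MB left
memory block 5: place 88 MB, 60 MB left
memory block 6: place 103 MB, 153 MB left
memory block 6: place 85 MB, 68 MB left
memory block 7: place 90 MB, 166 MB left
memory block 7: place 91 MB, 75 MB left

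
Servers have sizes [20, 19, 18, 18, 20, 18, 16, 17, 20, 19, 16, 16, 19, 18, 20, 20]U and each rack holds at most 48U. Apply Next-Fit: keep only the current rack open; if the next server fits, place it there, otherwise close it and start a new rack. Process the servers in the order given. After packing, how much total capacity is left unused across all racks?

90

rack 1: place 20U, 28U left
rack 1: place 19U, 9U left
rack 2: place 18U, 30U left
rack 2: place 18U, 12U left
rack 3: place 20U, 28U left
rack 3: place 18U, 10U left
rack 4: place 16U, 32U left
rack 4: place 17U, 15U left
rack 5: place 20U, 28U left
rack 5: place 19U, 9U left
rack 6: place 16U, 32U left
rack 6: place 16U, 16U left
rack 7: place 19U, 29U left
rack 7: place 18U, 11U left
rack 8: place 20U, 28U left
rack 8: place 20U, 8U left
8 racks × 48U = 384U; used 294U; unused 90U.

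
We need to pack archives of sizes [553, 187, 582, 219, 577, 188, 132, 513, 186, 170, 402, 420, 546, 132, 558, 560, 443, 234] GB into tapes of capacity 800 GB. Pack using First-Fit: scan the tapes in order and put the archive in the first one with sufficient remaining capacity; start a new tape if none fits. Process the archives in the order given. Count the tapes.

10

553 GB → tape 1 (remaining 247 GB)
187 GB → tape 1 (remaining 60 GB)
582 GB → tape 2 (remaining 218 GB)
219 GB → tape 3 (remaining 581 GB)
577 GB → tape 3 (remaining 4 GB)
188 GB → tape 2 (remaining 30 GB)
132 GB → tape 4 (remaining 668 GB)
513 GB → tape 4 (remaining 155 GB)
186 GB → tape 5 (remaining 614 GB)
170 GB → tape 5 (remaining 444 GB)
402 GB → tape 5 (remaining 42 GB)
420 GB → tape 6 (remaining 380 GB)
546 GB → tape 7 (remaining 254 GB)
132 GB → tape 4 (remaining 23 GB)
558 GB → tape 8 (remaining 242 GB)
560 GB → tape 9 (remaining 240 GB)
443 GB → tape 10 (remaining 357 GB)
234 GB → tape 6 (remaining 146 GB)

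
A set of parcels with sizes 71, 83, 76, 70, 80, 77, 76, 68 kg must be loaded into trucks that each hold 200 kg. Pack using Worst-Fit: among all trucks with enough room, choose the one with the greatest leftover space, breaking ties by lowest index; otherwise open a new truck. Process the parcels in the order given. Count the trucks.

truck 1: place 71 kg, 129 kg left
truck 1: place 83 kg, 46 kg left
truck 2: place 76 kg, 124 kg left
truck 2: place 70 kg, 54 kg left
truck 3: place 80 kg, 120 kg left
truck 3: place 77 kg, 43 kg left
truck 4: place 76 kg, 124 kg left
truck 4: place 68 kg, 56 kg left

4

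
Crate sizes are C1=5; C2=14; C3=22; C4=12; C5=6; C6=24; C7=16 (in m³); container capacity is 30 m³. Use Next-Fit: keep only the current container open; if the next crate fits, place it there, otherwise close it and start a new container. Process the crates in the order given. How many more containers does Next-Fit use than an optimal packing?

1

Next-Fit: [5,14] [22] [12,6] [24] [16] → 5 containers.
Total size 99 m³; any packing needs at least ⌈99/30⌉ = 4 containers.
An optimal packing achieves that bound: [24,6] [22,5] [16,14] [12] → 4 containers.
Excess: 5 − 4 = 1.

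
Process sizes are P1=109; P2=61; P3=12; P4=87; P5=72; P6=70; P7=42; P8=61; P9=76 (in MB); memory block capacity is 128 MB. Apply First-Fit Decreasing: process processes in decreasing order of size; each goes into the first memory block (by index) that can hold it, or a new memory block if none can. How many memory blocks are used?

Sorted descending: 109, 87, 76, 72, 70, 61, 61, 42, 12.
109 MB → memory block 1 (remaining 19 MB)
87 MB → memory block 2 (remaining 41 MB)
76 MB → memory block 3 (remaining 52 MB)
72 MB → memory block 4 (remaining 56 MB)
70 MB → memory block 5 (remaining 58 MB)
61 MB → memory block 6 (remaining 67 MB)
61 MB → memory block 6 (remaining 6 MB)
42 MB → memory block 3 (remaining 10 MB)
12 MB → memory block 1 (remaining 7 MB)
Final memory blocks: [109,12] [87] [76,42] [72] [70] [61,61].

6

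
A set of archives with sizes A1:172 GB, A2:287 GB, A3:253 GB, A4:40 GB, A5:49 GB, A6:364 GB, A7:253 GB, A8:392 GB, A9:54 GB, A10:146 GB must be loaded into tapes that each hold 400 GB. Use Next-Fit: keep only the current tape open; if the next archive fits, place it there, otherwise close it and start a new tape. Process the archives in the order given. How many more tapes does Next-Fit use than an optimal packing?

1

Next-Fit: [172] [287] [253,40,49] [364] [253] [392] [54,146] → 7 tapes.
Total size 2010 GB; any packing needs at least ⌈2010/400⌉ = 6 tapes.
An optimal packing achieves that bound: [392] [364] [287,54,49] [253,146] [253,40] [172] → 6 tapes.
Excess: 7 − 6 = 1.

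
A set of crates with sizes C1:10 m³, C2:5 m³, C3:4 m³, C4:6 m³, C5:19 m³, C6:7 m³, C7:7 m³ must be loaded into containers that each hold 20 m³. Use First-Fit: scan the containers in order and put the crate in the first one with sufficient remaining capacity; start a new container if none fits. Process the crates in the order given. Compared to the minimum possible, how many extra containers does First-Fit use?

0

First-Fit: [10,5,4] [6,7,7] [19] → 3 containers.
Total size 58 m³; any packing needs at least ⌈58/20⌉ = 3 containers.
So 3 is already optimal.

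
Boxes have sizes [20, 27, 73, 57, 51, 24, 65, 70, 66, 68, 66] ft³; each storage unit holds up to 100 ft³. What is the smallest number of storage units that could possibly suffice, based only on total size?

Total size = 20 + 27 + 73 + 57 + 51 + 24 + 65 + 70 + 66 + 68 + 66 = 587 ft³.
⌈587 / 100⌉ = 6.

6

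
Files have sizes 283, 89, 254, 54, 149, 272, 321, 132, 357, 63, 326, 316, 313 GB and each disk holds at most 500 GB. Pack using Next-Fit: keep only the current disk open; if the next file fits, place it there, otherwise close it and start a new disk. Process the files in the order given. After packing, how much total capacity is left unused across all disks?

283 GB → disk 1 (remaining 217 GB)
89 GB → disk 1 (remaining 128 GB)
254 GB → disk 2 (remaining 246 GB)
54 GB → disk 2 (remaining 192 GB)
149 GB → disk 2 (remaining 43 GB)
272 GB → disk 3 (remaining 228 GB)
321 GB → disk 4 (remaining 179 GB)
132 GB → disk 4 (remaining 47 GB)
357 GB → disk 5 (remaining 143 GB)
63 GB → disk 5 (remaining 80 GB)
326 GB → disk 6 (remaining 174 GB)
316 GB → disk 7 (remaining 184 GB)
313 GB → disk 8 (remaining 187 GB)
8 disks × 500 GB = 4000 GB; used 2929 GB; unused 1071 GB.

1071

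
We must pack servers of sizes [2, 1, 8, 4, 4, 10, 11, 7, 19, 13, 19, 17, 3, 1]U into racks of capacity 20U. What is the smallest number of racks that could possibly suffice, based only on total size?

6 racks

Total size = 2 + 1 + 8 + 4 + 4 + 10 + 11 + 7 + 19 + 13 + 19 + 17 + 3 + 1 = 119U.
⌈119 / 20⌉ = 6.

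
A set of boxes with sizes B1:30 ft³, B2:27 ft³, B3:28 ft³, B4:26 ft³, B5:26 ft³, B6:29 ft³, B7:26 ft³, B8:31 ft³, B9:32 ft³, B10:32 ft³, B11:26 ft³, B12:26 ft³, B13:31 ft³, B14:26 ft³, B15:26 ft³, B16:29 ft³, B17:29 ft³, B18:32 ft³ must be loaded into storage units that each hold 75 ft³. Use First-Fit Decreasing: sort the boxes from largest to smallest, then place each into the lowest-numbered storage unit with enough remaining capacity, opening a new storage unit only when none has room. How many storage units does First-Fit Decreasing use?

Sorted descending: 32, 32, 32, 31, 31, 30, 29, 29, 29, 28, 27, 26, 26, 26, 26, 26, 26, 26.
Put 32 ft³ in storage unit 1; 43 ft³ remain.
Put 32 ft³ in storage unit 1; 11 ft³ remain.
Put 32 ft³ in storage unit 2; 43 ft³ remain.
Put 31 ft³ in storage unit 2; 12 ft³ remain.
Put 31 ft³ in storage unit 3; 44 ft³ remain.
Put 30 ft³ in storage unit 3; 14 ft³ remain.
Put 29 ft³ in storage unit 4; 46 ft³ remain.
Put 29 ft³ in storage unit 4; 17 ft³ remain.
Put 29 ft³ in storage unit 5; 46 ft³ remain.
Put 28 ft³ in storage unit 5; 18 ft³ remain.
Put 27 ft³ in storage unit 6; 48 ft³ remain.
Put 26 ft³ in storage unit 6; 22 ft³ remain.
Put 26 ft³ in storage unit 7; 49 ft³ remain.
Put 26 ft³ in storage unit 7; 23 ft³ remain.
Put 26 ft³ in storage unit 8; 49 ft³ remain.
Put 26 ft³ in storage unit 8; 23 ft³ remain.
Put 26 ft³ in storage unit 9; 49 ft³ remain.
Put 26 ft³ in storage unit 9; 23 ft³ remain.

9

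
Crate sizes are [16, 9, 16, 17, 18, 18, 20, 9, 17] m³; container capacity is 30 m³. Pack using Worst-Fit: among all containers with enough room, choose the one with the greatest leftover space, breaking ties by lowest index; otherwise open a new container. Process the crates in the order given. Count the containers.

7

Put 16 m³ in container 1; 14 m³ remain.
Put 9 m³ in container 1; 5 m³ remain.
Put 16 m³ in container 2; 14 m³ remain.
Put 17 m³ in container 3; 13 m³ remain.
Put 18 m³ in container 4; 12 m³ remain.
Put 18 m³ in container 5; 12 m³ remain.
Put 20 m³ in container 6; 10 m³ remain.
Put 9 m³ in container 2; 5 m³ remain.
Put 17 m³ in container 7; 13 m³ remain.
Final containers: [16,9] [16,9] [17] [18] [18] [20] [17].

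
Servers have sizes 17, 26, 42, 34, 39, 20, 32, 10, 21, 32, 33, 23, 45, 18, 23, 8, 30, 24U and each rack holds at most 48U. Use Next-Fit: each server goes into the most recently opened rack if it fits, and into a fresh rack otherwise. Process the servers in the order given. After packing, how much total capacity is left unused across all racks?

17U → rack 1 (remaining 31U)
26U → rack 1 (remaining 5U)
42U → rack 2 (remaining 6U)
34U → rack 3 (remaining 14U)
39U → rack 4 (remaining 9U)
20U → rack 5 (remaining 28U)
32U → rack 6 (remaining 16U)
10U → rack 6 (remaining 6U)
21U → rack 7 (remaining 27U)
32U → rack 8 (remaining 16U)
33U → rack 9 (remaining 15U)
23U → rack 10 (remaining 25U)
45U → rack 11 (remaining 3U)
18U → rack 12 (remaining 30U)
23U → rack 12 (remaining 7U)
8U → rack 13 (remaining 40U)
30U → rack 13 (remaining 10U)
24U → rack 14 (remaining 24U)
14 racks × 48U = 672U; used 477U; unused 195U.

195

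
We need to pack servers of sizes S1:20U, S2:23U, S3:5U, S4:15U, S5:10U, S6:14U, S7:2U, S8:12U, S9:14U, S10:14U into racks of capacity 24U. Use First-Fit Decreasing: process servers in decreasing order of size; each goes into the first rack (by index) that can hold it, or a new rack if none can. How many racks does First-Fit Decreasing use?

7

Sorted descending: 23, 20, 15, 14, 14, 14, 12, 10, 5, 2.
23U → rack 1 (remaining 1U)
20U → rack 2 (remaining 4U)
15U → rack 3 (remaining 9U)
14U → rack 4 (remaining 10U)
14U → rack 5 (remaining 10U)
14U → rack 6 (remaining 10U)
12U → rack 7 (remaining 12U)
10U → rack 4 (remaining 0U)
5U → rack 3 (remaining 4U)
2U → rack 2 (remaining 2U)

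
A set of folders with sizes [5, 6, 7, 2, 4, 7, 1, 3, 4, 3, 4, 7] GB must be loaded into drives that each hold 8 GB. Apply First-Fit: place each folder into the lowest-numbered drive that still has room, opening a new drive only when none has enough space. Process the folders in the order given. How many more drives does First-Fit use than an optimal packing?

1

First-Fit: [5,2,1] [6] [7] [4,3] [7] [4,3] [4] [7] → 8 drives.
Total size 53 GB; any packing needs at least ⌈53/8⌉ = 7 drives.
An optimal packing achieves that bound: [7,1] [7] [7] [6,2] [5,3] [4,4] [4,3] → 7 drives.
Excess: 8 − 7 = 1.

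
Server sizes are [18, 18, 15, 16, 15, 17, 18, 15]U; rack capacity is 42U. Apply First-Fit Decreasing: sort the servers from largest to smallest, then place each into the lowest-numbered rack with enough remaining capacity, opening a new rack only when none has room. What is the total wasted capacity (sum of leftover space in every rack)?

Sorted descending: 18, 18, 18, 17, 16, 15, 15, 15.
rack 1: place 18U, 24U left
rack 1: place 18U, 6U left
rack 2: place 18U, 24U left
rack 2: place 17U, 7U left
rack 3: place 16U, 26U left
rack 3: place 15U, 11U left
rack 4: place 15U, 27U left
rack 4: place 15U, 12U left
4 racks × 42U = 168U; used 132U; unused 36U.

36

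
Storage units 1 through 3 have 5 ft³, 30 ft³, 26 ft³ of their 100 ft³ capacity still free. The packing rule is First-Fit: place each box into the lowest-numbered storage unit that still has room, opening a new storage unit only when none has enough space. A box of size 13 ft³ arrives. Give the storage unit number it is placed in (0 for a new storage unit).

Storage units with room: storage unit 2 (30 ft³), storage unit 3 (26 ft³).
The first with room is storage unit 2.

2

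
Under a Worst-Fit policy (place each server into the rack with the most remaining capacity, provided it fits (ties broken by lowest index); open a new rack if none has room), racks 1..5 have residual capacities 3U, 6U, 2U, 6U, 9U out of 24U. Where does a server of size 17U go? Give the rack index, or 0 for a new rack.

0

No rack has ≥ 17U free, so a new rack is opened.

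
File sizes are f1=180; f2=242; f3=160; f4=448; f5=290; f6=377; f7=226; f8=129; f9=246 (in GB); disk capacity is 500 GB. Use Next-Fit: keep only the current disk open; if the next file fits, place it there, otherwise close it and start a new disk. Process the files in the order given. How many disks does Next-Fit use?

Put f1 (180 GB) in disk 1; 320 GB remain.
Put f2 (242 GB) in disk 1; 78 GB remain.
Put f3 (160 GB) in disk 2; 340 GB remain.
Put f4 (448 GB) in disk 3; 52 GB remain.
Put f5 (290 GB) in disk 4; 210 GB remain.
Put f6 (377 GB) in disk 5; 123 GB remain.
Put f7 (226 GB) in disk 6; 274 GB remain.
Put f8 (129 GB) in disk 6; 145 GB remain.
Put f9 (246 GB) in disk 7; 254 GB remain.
Final disks: [180,242] [160] [448] [290] [377] [226,129] [246].

7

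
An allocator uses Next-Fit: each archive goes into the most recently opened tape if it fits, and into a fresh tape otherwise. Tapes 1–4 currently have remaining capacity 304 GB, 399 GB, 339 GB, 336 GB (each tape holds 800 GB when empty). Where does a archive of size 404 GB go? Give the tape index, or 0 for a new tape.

Next-Fit only looks at tape 4, which has 336 GB free.
404 GB does not fit, so a new tape is opened.

0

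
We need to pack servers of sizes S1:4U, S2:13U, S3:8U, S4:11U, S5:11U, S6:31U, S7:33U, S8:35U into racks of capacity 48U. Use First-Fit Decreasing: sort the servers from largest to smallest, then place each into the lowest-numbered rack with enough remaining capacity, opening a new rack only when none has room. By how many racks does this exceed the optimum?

First-Fit Decreasing: [35,13] [33,11,4] [31,11] [8] → 4 racks.
Total size 146U; any packing needs at least ⌈146/48⌉ = 4 racks.
So 4 is already optimal.

0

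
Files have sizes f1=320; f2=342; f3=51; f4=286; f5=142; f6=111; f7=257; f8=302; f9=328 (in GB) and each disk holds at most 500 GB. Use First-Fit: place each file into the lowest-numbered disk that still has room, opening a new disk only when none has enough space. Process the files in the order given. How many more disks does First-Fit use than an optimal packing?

0

First-Fit: [320,51,111] [342,142] [286] [257] [302] [328] → 6 disks.
6 files exceed 250 GB (half the capacity), and no two of those can share a disk, so at least 6 disks are needed.
So 6 is already optimal.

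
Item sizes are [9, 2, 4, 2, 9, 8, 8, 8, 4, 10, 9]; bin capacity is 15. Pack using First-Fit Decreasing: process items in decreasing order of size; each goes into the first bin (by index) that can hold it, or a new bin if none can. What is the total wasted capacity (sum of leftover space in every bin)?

32

Sorted descending: 10, 9, 9, 9, 8, 8, 8, 4, 4, 2, 2.
10 → bin 1 (remaining 5)
9 → bin 2 (remaining 6)
9 → bin 3 (remaining 6)
9 → bin 4 (remaining 6)
8 → bin 5 (remaining 7)
8 → bin 6 (remaining 7)
8 → bin 7 (remaining 7)
4 → bin 1 (remaining 1)
4 → bin 2 (remaining 2)
2 → bin 2 (remaining 0)
2 → bin 3 (remaining 4)
7 bins × 15 = 105; used 73; unused 32.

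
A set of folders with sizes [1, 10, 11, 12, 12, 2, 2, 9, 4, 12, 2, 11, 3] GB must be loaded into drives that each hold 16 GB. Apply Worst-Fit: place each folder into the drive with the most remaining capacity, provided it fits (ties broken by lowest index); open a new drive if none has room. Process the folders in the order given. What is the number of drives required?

7

drive 1: place 1 GB, 15 GB left
drive 1: place 10 GB, 5 GB left
drive 2: place 11 GB, 5 GB left
drive 3: place 12 GB, 4 GB left
drive 4: place 12 GB, 4 GB left
drive 1: place 2 GB, 3 GB left
drive 2: place 2 GB, 3 GB left
drive 5: place 9 GB, 7 GB left
drive 5: place 4 GB, 3 GB left
drive 6: place 12 GB, 4 GB left
drive 3: place 2 GB, 2 GB left
drive 7: place 11 GB, 5 GB left
drive 7: place 3 GB, 2 GB left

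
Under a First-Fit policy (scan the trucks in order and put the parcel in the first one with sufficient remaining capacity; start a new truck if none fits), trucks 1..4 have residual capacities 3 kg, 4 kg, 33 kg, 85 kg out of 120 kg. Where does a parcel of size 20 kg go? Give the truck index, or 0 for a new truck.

3

Trucks with room: truck 3 (33 kg), truck 4 (85 kg).
The first with room is truck 3.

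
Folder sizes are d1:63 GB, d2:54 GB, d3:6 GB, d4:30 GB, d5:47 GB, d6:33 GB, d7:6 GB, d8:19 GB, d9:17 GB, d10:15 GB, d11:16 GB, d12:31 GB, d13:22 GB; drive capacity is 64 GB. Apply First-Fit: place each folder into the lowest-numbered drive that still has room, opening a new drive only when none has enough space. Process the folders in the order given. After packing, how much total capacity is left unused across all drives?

drive 1: place d1 (63 GB), 1 GB left
drive 2: place d2 (54 GB), 10 GB left
drive 2: place d3 (6 GB), 4 GB left
drive 3: place d4 (30 GB), 34 GB left
drive 4: place d5 (47 GB), 17 GB left
drive 3: place d6 (33 GB), 1 GB left
drive 4: place d7 (6 GB), 11 GB left
drive 5: place d8 (19 GB), 45 GB left
drive 5: place d9 (17 GB), 28 GB left
drive 5: place d10 (15 GB), 13 GB left
drive 6: place d11 (16 GB), 48 GB left
drive 6: place d12 (31 GB), 17 GB left
drive 7: place d13 (22 GB), 42 GB left
7 drives × 64 GB = 448 GB; used 359 GB; unused 89 GB.

89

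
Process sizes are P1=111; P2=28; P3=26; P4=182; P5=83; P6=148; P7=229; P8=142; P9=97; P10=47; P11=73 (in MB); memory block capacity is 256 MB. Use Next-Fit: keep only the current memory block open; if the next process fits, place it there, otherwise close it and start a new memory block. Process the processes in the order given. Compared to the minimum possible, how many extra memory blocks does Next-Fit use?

1

Next-Fit: [111,28,26] [182] [83,148] [229] [142,97] [47,73] → 6 memory blocks.
Total size 1166 MB; any packing needs at least ⌈1166/256⌉ = 5 memory blocks.
An optimal packing achieves that bound: [229,26] [182,73] [148,97] [142,111] [83,47,28] → 5 memory blocks.
Excess: 6 − 5 = 1.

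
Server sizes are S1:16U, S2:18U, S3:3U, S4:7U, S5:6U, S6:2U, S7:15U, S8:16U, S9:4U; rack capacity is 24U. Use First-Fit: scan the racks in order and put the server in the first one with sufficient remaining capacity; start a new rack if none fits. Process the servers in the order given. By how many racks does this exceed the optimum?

0

First-Fit: [16,3,2] [18,6] [7,15] [16,4] → 4 racks.
Total size 87U; any packing needs at least ⌈87/24⌉ = 4 racks.
So 4 is already optimal.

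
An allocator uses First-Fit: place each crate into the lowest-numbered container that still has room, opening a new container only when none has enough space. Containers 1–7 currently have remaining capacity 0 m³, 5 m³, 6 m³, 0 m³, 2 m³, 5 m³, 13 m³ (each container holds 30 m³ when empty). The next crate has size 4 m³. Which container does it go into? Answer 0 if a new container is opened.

2

Containers with room: container 2 (5 m³), container 3 (6 m³), container 6 (5 m³), container 7 (13 m³).
The first with room is container 2.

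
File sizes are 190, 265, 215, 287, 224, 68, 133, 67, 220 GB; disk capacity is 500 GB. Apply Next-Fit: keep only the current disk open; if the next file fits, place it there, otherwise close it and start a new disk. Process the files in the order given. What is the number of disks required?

5 disks

Put 190 GB in disk 1; 310 GB remain.
Put 265 GB in disk 1; 45 GB remain.
Put 215 GB in disk 2; 285 GB remain.
Put 287 GB in disk 3; 213 GB remain.
Put 224 GB in disk 4; 276 GB remain.
Put 68 GB in disk 4; 208 GB remain.
Put 133 GB in disk 4; 75 GB remain.
Put 67 GB in disk 4; 8 GB remain.
Put 220 GB in disk 5; 280 GB remain.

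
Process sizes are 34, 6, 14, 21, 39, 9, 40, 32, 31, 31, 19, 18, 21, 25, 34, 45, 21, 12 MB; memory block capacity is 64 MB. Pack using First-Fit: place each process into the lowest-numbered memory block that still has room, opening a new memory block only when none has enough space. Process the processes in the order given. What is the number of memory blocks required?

memory block 1: place 34 MB, 30 MB left
memory block 1: place 6 MB, 24 MB left
memory block 1: place 14 MB, 10 MB left
memory block 2: place 21 MB, 43 MB left
memory block 2: place 39 MB, 4 MB left
memory block 1: place 9 MB, 1 MB left
memory block 3: place 40 MB, 24 MB left
memory block 4: place 32 MB, 32 MB left
memory block 4: place 31 MB, 1 MB left
memory block 5: place 31 MB, 33 MB left
memory block 3: place 19 MB, 5 MB left
memory block 5: place 18 MB, 15 MB left
memory block 6: place 21 MB, 43 MB left
memory block 6: place 25 MB, 18 MB left
memory block 7: place 34 MB, 30 MB left
memory block 8: place 45 MB, 19 MB left
memory block 7: place 21 MB, 9 MB left
memory block 5: place 12 MB, 3 MB left

8 memory blocks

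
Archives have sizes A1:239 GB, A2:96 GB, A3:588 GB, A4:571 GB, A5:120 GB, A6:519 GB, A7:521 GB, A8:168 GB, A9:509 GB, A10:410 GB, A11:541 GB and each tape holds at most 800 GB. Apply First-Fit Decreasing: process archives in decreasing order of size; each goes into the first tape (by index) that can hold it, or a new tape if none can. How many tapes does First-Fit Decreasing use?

Sorted descending: 588, 571, 541, 521, 519, 509, 410, 239, 168, 120, 96.
Put 588 GB in tape 1; 212 GB remain.
Put 571 GB in tape 2; 229 GB remain.
Put 541 GB in tape 3; 259 GB remain.
Put 521 GB in tape 4; 279 GB remain.
Put 519 GB in tape 5; 281 GB remain.
Put 509 GB in tape 6; 291 GB remain.
Put 410 GB in tape 7; 390 GB remain.
Put 239 GB in tape 3; 20 GB remain.
Put 168 GB in tape 1; 44 GB remain.
Put 120 GB in tape 2; 109 GB remain.
Put 96 GB in tape 2; 13 GB remain.
Final tapes: [588,168] [571,120,96] [541,239] [521] [519] [509] [410].

7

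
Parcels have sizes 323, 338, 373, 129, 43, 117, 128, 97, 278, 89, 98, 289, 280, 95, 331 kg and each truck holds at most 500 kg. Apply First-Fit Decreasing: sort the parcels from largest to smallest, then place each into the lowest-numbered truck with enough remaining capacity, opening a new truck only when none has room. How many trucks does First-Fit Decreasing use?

Sorted descending: 373, 338, 331, 323, 289, 280, 278, 129, 128, 117, 98, 97, 95, 89, 43.
373 kg → truck 1 (remaining 127 kg)
338 kg → truck 2 (remaining 162 kg)
331 kg → truck 3 (remaining 169 kg)
323 kg → truck 4 (remaining 177 kg)
289 kg → truck 5 (remaining 211 kg)
280 kg → truck 6 (remaining 220 kg)
278 kg → truck 7 (remaining 222 kg)
129 kg → truck 2 (remaining 33 kg)
128 kg → truck 3 (remaining 41 kg)
117 kg → truck 1 (remaining 10 kg)
98 kg → truck 4 (remaining 79 kg)
97 kg → truck 5 (remaining 114 kg)
95 kg → truck 5 (remaining 19 kg)
89 kg → truck 6 (remaining 131 kg)
43 kg → truck 4 (remaining 36 kg)
Final trucks: [373,117] [338,129] [331,128] [323,98,43] [289,97,95] [280,89] [278].

7 trucks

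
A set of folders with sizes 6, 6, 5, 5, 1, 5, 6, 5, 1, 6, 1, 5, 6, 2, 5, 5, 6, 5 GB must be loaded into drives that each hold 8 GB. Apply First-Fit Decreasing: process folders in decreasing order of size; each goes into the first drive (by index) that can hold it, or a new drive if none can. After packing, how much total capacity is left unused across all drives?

31

Sorted descending: 6, 6, 6, 6, 6, 6, 5, 5, 5, 5, 5, 5, 5, 5, 2, 1, 1, 1.
Put 6 GB in drive 1; 2 GB remain.
Put 6 GB in drive 2; 2 GB remain.
Put 6 GB in drive 3; 2 GB remain.
Put 6 GB in drive 4; 2 GB remain.
Put 6 GB in drive 5; 2 GB remain.
Put 6 GB in drive 6; 2 GB remain.
Put 5 GB in drive 7; 3 GB remain.
Put 5 GB in drive 8; 3 GB remain.
Put 5 GB in drive 9; 3 GB remain.
Put 5 GB in drive 10; 3 GB remain.
Put 5 GB in drive 11; 3 GB remain.
Put 5 GB in drive 12; 3 GB remain.
Put 5 GB in drive 13; 3 GB remain.
Put 5 GB in drive 14; 3 GB remain.
Put 2 GB in drive 1; 0 GB remain.
Put 1 GB in drive 2; 1 GB remain.
Put 1 GB in drive 2; 0 GB remain.
Put 1 GB in drive 3; 1 GB remain.
14 drives × 8 GB = 112 GB; used 81 GB; unused 31 GB.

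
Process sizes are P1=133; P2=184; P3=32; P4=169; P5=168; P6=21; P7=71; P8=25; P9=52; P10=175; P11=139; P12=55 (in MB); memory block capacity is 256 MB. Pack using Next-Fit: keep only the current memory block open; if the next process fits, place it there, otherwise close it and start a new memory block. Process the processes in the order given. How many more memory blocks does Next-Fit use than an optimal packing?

1

Next-Fit: [133] [184,32] [169] [168,21] [71,25,52] [175] [139,55] → 7 memory blocks.
6 processes exceed 128 MB (half the capacity), and no two of those can share a memory block, so at least 6 memory blocks are needed.
An optimal packing achieves that bound: [184,71] [175,55,25] [169,52,32] [168,21] [139] [133] → 6 memory blocks.
Excess: 7 − 6 = 1.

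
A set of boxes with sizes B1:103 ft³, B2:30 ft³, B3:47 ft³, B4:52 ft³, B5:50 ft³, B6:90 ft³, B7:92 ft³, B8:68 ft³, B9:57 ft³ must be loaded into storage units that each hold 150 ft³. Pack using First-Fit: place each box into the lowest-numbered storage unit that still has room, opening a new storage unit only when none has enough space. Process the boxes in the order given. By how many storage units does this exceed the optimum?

First-Fit: [103,30] [47,52,50] [90,57] [92] [68] → 5 storage units.
Total size 589 ft³; any packing needs at least ⌈589/150⌉ = 4 storage units.
An optimal packing achieves that bound: [103,47] [92,57] [90,52] [68,50,30] → 4 storage units.
Excess: 5 − 4 = 1.

1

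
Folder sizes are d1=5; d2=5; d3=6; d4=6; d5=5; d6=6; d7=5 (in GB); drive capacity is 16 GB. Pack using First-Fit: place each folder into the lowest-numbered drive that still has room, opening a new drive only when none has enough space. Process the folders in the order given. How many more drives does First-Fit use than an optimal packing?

First-Fit: [5,5,6] [6,5,5] [6] → 3 drives.
Total size 38 GB; any packing needs at least ⌈38/16⌉ = 3 drives.
So 3 is already optimal.

0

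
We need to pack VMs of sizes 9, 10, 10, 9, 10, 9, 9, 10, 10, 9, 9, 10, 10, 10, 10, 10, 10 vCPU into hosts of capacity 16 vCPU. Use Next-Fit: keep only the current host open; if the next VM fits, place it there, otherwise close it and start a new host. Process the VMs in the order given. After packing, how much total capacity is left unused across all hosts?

9 vCPU → host 1 (remaining 7 vCPU)
10 vCPU → host 2 (remaining 6 vCPU)
10 vCPU → host 3 (remaining 6 vCPU)
9 vCPU → host 4 (remaining 7 vCPU)
10 vCPU → host 5 (remaining 6 vCPU)
9 vCPU → host 6 (remaining 7 vCPU)
9 vCPU → host 7 (remaining 7 vCPU)
10 vCPU → host 8 (remaining 6 vCPU)
10 vCPU → host 9 (remaining 6 vCPU)
9 vCPU → host 10 (remaining 7 vCPU)
9 vCPU → host 11 (remaining 7 vCPU)
10 vCPU → host 12 (remaining 6 vCPU)
10 vCPU → host 13 (remaining 6 vCPU)
10 vCPU → host 14 (remaining 6 vCPU)
10 vCPU → host 15 (remaining 6 vCPU)
10 vCPU → host 16 (remaining 6 vCPU)
10 vCPU → host 17 (remaining 6 vCPU)
17 hosts × 16 vCPU = 272 vCPU; used 164 vCPU; unused 108 vCPU.

108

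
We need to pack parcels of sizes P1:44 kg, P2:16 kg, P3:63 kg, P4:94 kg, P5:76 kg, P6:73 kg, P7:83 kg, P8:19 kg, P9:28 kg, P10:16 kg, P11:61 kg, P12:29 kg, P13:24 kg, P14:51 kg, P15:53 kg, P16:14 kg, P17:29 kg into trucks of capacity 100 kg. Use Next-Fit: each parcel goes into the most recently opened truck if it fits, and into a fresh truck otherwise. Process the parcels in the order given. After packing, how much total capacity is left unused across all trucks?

P1 (44 kg) → truck 1 (remaining 56 kg)
P2 (16 kg) → truck 1 (remaining 40 kg)
P3 (63 kg) → truck 2 (remaining 37 kg)
P4 (94 kg) → truck 3 (remaining 6 kg)
P5 (76 kg) → truck 4 (remaining 24 kg)
P6 (73 kg) → truck 5 (remaining 27 kg)
P7 (83 kg) → truck 6 (remaining 17 kg)
P8 (19 kg) → truck 7 (remaining 81 kg)
P9 (28 kg) → truck 7 (remaining 53 kg)
P10 (16 kg) → truck 7 (remaining 37 kg)
P11 (61 kg) → truck 8 (remaining 39 kg)
P12 (29 kg) → truck 8 (remaining 10 kg)
P13 (24 kg) → truck 9 (remaining 76 kg)
P14 (51 kg) → truck 9 (remaining 25 kg)
P15 (53 kg) → truck 10 (remaining 47 kg)
P16 (14 kg) → truck 10 (remaining 33 kg)
P17 (29 kg) → truck 10 (remaining 4 kg)
10 trucks × 100 kg = 1000 kg; used 773 kg; unused 227 kg.

227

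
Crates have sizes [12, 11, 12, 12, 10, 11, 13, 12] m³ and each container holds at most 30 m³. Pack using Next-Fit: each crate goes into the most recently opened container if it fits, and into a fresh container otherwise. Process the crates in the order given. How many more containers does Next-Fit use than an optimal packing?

Next-Fit: [12,11] [12,12] [10,11] [13,12] → 4 containers.
Total size 93 m³; any packing needs at least ⌈93/30⌉ = 4 containers.
So 4 is already optimal.

0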